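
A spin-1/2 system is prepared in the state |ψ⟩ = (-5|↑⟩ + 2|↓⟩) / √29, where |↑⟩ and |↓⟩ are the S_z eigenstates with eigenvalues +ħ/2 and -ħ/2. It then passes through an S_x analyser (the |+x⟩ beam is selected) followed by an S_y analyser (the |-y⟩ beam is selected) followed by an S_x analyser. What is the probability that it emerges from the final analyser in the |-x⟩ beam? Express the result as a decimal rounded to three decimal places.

0.039

First analyser (S_x): P(|+x⟩) = |⟨+x|ψ⟩|² = 9/58.
After stage 1 the state is |+x⟩; P(|-y⟩) = |⟨-y|+x⟩|² = 1/2.
After stage 2 the state is |-y⟩; P(|-x⟩) = |⟨-x|-y⟩|² = 1/2.
Joint probability = 9/58 × 1/2 × 1/2 = 0.039.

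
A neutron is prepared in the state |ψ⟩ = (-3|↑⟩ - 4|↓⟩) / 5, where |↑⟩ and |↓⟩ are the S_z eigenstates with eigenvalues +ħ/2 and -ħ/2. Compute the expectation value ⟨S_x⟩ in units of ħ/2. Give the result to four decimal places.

0.9600

⟨σ_x⟩ = 2 Re(a* b)/(|a|²+|b|²) with a = -3, b = -4.
a* b = 12, so ⟨σ_x⟩ = 24/25.
⟨S_x⟩ = (ħ/2)·⟨σ_x⟩.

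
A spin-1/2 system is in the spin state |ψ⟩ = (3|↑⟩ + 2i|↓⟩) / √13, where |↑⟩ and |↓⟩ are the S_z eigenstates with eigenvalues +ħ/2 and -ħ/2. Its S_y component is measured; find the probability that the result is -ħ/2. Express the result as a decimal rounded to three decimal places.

|-y⟩ = (|↑⟩ - i|↓⟩)/√2, so ⟨-y|ψ⟩ = (1) / (√2·√13).
P = |1|² / 26 = 1/26.

0.038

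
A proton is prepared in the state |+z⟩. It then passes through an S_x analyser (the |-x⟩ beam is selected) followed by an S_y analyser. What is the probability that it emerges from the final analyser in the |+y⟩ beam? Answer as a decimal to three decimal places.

0.250

First analyser (S_x): from |+z⟩, P(|-x⟩) = 1/2.
After stage 1 the state is |-x⟩; P(|+y⟩) = |⟨+y|-x⟩|² = 1/2.
Joint probability = 1/2 × 1/2 = 0.250.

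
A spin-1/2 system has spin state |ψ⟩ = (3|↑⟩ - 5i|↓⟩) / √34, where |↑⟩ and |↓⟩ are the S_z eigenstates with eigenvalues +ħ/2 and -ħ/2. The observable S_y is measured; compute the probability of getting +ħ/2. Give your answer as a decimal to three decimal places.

|+y⟩ = (|↑⟩ + i|↓⟩)/√2, so ⟨+y|ψ⟩ = (-2) / (√2·√34).
P = |-2|² / 68 = 4/68.

0.059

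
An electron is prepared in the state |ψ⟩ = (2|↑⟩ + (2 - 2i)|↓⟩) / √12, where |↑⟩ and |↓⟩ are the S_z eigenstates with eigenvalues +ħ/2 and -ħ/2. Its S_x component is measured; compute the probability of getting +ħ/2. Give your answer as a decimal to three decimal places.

|+x⟩ = (|↑⟩ + |↓⟩)/√2, so ⟨+x|ψ⟩ = (4 - 2i) / (√2·√12).
P = |4 - 2i|² / 24 = 20/24.

0.833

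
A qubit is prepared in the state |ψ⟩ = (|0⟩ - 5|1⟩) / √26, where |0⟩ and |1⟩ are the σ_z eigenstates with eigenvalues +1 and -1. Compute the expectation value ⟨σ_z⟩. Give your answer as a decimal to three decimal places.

-0.923

⟨σ_z⟩ = |a|² - |b|² divided by |a|²+|b|², with a, b the |0⟩, |1⟩ amplitudes.
= (1 - 25)/26 = -24/26.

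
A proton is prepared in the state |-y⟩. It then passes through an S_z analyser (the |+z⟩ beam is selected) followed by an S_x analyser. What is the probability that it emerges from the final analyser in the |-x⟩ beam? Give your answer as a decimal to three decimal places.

First analyser (S_z): from |-y⟩, P(|+z⟩) = 1/2.
After stage 1 the state is |+z⟩; P(|-x⟩) = |⟨-x|+z⟩|² = 1/2.
Joint probability = 1/2 × 1/2 = 0.250.

0.250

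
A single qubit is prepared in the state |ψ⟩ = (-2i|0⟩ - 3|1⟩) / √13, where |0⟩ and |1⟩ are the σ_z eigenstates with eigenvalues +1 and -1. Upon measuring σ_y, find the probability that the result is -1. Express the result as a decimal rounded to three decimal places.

0.962

|-y⟩ = (|0⟩ - i|1⟩)/√2, so ⟨-y|ψ⟩ = (-5i) / (√2·√13).
P = |-5i|² / 26 = 25/26.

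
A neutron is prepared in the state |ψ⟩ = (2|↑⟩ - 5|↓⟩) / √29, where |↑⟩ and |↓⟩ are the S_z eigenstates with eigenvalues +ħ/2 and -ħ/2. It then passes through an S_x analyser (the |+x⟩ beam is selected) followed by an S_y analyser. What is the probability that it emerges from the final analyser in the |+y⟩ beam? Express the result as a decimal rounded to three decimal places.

0.078

First analyser (S_x): P(|+x⟩) = |⟨+x|ψ⟩|² = 9/58.
After stage 1 the state is |+x⟩; P(|+y⟩) = |⟨+y|+x⟩|² = 1/2.
Joint probability = 9/58 × 1/2 = 0.078.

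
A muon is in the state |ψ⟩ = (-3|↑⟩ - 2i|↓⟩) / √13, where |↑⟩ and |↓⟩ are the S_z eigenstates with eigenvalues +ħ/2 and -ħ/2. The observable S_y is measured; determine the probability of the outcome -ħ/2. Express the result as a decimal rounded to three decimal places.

|-y⟩ = (|↑⟩ - i|↓⟩)/√2, so ⟨-y|ψ⟩ = (-1) / (√2·√13).
P = |-1|² / 26 = 1/26.

0.038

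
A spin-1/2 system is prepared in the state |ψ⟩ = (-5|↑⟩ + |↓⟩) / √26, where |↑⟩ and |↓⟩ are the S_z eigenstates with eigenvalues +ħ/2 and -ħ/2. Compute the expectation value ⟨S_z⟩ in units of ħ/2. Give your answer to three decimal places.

⟨σ_z⟩ = |a|² - |b|² divided by |a|²+|b|², with a, b the |↑⟩, |↓⟩ amplitudes.
= (25 - 1)/26 = 24/26.
⟨S_z⟩ = (ħ/2)·⟨σ_z⟩.

0.923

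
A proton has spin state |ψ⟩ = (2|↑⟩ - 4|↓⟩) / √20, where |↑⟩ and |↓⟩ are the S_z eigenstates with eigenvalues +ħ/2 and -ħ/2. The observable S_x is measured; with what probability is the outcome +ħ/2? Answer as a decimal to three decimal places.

|+x⟩ = (|↑⟩ + |↓⟩)/√2, so ⟨+x|ψ⟩ = (-2) / (√2·√20).
P = |-2|² / 40 = 4/40.

0.100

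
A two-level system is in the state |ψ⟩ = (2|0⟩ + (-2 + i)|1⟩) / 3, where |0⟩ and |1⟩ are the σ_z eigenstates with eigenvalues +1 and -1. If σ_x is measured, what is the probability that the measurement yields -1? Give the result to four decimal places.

0.9444

|-x⟩ = (|0⟩ - |1⟩)/√2, so ⟨-x|ψ⟩ = (4 - i) / (√2·3).
P = |4 - i|² / 18 = 17/18.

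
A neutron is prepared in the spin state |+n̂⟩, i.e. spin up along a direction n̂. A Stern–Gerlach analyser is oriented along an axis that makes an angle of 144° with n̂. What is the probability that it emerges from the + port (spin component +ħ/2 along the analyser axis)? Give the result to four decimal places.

0.0955

For spin-½, the probability of finding spin-up along an axis at angle θ to the initial spin direction is cos²(θ/2); spin-down is sin²(θ/2).
θ = 144°, so P = cos²(72°) ≈ 0.0955.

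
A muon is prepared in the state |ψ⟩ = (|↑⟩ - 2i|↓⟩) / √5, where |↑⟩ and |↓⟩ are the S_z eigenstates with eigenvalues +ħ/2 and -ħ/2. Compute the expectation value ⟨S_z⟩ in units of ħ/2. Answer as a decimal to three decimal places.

⟨σ_z⟩ = |a|² - |b|² divided by |a|²+|b|², with a, b the |↑⟩, |↓⟩ amplitudes.
= (1 - 4)/5 = -3/5.
⟨S_z⟩ = (ħ/2)·⟨σ_z⟩.

-0.600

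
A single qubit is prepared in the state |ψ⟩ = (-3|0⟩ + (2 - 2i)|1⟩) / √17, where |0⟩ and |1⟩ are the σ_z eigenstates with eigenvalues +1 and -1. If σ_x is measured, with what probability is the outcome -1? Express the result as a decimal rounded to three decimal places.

0.853

|-x⟩ = (|0⟩ - |1⟩)/√2, so ⟨-x|ψ⟩ = (-5 + 2i) / (√2·√17).
P = |-5 + 2i|² / 34 = 29/34.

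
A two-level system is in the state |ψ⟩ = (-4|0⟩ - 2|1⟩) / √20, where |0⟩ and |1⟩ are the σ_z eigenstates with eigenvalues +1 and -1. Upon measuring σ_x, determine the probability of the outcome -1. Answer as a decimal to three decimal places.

|-x⟩ = (|0⟩ - |1⟩)/√2, so ⟨-x|ψ⟩ = (-2) / (√2·√20).
P = |-2|² / 40 = 4/40.

0.100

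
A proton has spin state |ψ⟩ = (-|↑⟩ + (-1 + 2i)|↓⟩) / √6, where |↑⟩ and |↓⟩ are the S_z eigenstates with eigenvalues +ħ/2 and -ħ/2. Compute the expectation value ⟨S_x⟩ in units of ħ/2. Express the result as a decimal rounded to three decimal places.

0.333

⟨σ_x⟩ = 2 Re(a* b)/(|a|²+|b|²) with a = -1, b = (-1 + 2i).
a* b = (1 - 2i), so ⟨σ_x⟩ = 2/6.
⟨S_x⟩ = (ħ/2)·⟨σ_x⟩.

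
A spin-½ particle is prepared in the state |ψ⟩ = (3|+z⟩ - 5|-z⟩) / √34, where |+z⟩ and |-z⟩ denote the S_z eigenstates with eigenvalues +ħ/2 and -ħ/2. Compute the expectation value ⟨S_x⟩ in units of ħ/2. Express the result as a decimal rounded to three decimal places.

⟨σ_x⟩ = 2 Re(a* b)/(|a|²+|b|²) with a = 3, b = -5.
a* b = -15, so ⟨σ_x⟩ = -30/34.
⟨S_x⟩ = (ħ/2)·⟨σ_x⟩.

-0.882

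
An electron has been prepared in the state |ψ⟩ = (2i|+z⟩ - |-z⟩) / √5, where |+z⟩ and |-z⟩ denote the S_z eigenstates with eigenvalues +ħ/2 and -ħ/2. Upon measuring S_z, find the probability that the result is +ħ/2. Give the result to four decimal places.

The +ħ/2 outcome corresponds to |+z⟩. Its amplitude in |ψ⟩ is 2i/√5.
P = |2i|² / 5 = 4/5.

0.8000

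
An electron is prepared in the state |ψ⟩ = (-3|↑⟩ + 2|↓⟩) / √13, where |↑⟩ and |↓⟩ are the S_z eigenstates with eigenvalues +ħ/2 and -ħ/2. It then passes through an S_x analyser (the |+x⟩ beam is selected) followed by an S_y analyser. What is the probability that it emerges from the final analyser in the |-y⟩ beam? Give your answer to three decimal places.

0.019

First analyser (S_x): P(|+x⟩) = |⟨+x|ψ⟩|² = 1/26.
After stage 1 the state is |+x⟩; P(|-y⟩) = |⟨-y|+x⟩|² = 1/2.
Joint probability = 1/26 × 1/2 = 0.019.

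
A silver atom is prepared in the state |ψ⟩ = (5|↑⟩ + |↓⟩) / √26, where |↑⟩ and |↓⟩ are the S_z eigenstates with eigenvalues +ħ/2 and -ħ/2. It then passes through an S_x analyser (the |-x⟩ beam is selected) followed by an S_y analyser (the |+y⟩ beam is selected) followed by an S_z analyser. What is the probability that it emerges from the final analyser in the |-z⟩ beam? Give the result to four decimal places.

0.0769

First analyser (S_x): P(|-x⟩) = |⟨-x|ψ⟩|² = 16/52.
After stage 1 the state is |-x⟩; P(|+y⟩) = |⟨+y|-x⟩|² = 1/2.
After stage 2 the state is |+y⟩; P(|-z⟩) = |⟨-z|+y⟩|² = 1/2.
Joint probability = 16/52 × 1/2 × 1/2 = 0.0769.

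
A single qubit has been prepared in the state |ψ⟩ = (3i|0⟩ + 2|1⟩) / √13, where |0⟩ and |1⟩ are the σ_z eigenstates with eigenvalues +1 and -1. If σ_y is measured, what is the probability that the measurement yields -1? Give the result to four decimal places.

0.9615

|-y⟩ = (|0⟩ - i|1⟩)/√2, so ⟨-y|ψ⟩ = (5i) / (√2·√13).
P = |5i|² / 26 = 25/26.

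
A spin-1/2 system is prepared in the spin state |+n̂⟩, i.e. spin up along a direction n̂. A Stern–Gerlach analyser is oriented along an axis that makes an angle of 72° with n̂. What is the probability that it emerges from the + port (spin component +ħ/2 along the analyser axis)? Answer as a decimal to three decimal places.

For spin-½, the probability of finding spin-up along an axis at angle θ to the initial spin direction is cos²(θ/2); spin-down is sin²(θ/2).
θ = 72°, so P = cos²(36°) ≈ 0.655.

0.655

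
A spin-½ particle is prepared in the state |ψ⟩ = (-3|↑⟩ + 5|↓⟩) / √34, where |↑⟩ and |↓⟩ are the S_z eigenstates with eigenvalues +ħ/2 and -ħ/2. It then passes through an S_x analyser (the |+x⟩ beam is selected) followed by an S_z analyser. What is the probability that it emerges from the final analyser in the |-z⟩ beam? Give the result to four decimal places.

First analyser (S_x): P(|+x⟩) = |⟨+x|ψ⟩|² = 4/68.
After stage 1 the state is |+x⟩; P(|-z⟩) = |⟨-z|+x⟩|² = 1/2.
Joint probability = 4/68 × 1/2 = 0.0294.

0.0294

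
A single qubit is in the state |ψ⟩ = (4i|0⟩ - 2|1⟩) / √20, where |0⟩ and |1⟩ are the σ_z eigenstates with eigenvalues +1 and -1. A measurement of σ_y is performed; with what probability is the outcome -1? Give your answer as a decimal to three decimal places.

0.100

|-y⟩ = (|0⟩ - i|1⟩)/√2, so ⟨-y|ψ⟩ = (2i) / (√2·√20).
P = |2i|² / 40 = 4/40.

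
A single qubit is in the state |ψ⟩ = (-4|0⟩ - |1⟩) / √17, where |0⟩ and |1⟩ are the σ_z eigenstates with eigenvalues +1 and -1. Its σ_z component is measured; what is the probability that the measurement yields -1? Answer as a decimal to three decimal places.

The -1 outcome corresponds to |1⟩. Its amplitude in |ψ⟩ is -1/√17.
P = |-1|² / 17 = 1/17.

0.059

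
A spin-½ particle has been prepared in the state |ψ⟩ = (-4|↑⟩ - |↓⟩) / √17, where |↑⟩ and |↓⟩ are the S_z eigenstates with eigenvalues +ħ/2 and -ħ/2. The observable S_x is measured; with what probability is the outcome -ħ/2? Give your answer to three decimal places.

|-x⟩ = (|↑⟩ - |↓⟩)/√2, so ⟨-x|ψ⟩ = (-3) / (√2·√17).
P = |-3|² / 34 = 9/34.

0.265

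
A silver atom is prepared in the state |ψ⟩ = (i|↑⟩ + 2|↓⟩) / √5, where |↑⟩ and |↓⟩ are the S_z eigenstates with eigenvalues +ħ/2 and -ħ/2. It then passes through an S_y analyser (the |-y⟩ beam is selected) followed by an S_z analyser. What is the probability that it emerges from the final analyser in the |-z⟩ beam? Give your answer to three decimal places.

0.450

First analyser (S_y): P(|-y⟩) = |⟨-y|ψ⟩|² = 9/10.
After stage 1 the state is |-y⟩; P(|-z⟩) = |⟨-z|-y⟩|² = 1/2.
Joint probability = 9/10 × 1/2 = 0.450.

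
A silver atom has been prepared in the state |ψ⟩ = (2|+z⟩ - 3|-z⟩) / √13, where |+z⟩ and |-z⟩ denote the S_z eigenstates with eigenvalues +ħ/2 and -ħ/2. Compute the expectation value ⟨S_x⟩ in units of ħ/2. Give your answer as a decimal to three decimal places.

-0.923

⟨σ_x⟩ = 2 Re(a* b)/(|a|²+|b|²) with a = 2, b = -3.
a* b = -6, so ⟨σ_x⟩ = -12/13.
⟨S_x⟩ = (ħ/2)·⟨σ_x⟩.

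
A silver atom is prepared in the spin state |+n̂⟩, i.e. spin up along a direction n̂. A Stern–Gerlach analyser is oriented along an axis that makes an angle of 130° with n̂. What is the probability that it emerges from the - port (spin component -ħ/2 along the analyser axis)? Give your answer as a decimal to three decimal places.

0.821

For spin-½, the probability of finding spin-up along an axis at angle θ to the initial spin direction is cos²(θ/2); spin-down is sin²(θ/2).
θ = 130°, so P = sin²(65°) ≈ 0.821.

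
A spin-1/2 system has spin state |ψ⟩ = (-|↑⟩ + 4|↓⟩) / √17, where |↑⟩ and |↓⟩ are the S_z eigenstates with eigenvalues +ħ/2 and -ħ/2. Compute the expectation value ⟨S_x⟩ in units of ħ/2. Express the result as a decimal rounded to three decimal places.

⟨σ_x⟩ = 2 Re(a* b)/(|a|²+|b|²) with a = -1, b = 4.
a* b = -4, so ⟨σ_x⟩ = -8/17.
⟨S_x⟩ = (ħ/2)·⟨σ_x⟩.

-0.471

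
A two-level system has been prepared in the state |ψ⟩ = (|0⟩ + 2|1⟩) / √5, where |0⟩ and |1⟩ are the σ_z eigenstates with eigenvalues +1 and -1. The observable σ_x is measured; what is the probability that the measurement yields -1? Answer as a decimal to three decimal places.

|-x⟩ = (|0⟩ - |1⟩)/√2, so ⟨-x|ψ⟩ = (-1) / (√2·√5).
P = |-1|² / 10 = 1/10.

0.100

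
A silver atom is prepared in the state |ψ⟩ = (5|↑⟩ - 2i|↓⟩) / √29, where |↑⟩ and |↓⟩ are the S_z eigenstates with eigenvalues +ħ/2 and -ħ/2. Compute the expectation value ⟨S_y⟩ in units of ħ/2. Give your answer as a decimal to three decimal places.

-0.690

⟨σ_y⟩ = 2 Im(a* b)/(|a|²+|b|²) with a = 5, b = -2i.
a* b = -10i, so ⟨σ_y⟩ = -20/29.
⟨S_y⟩ = (ħ/2)·⟨σ_y⟩.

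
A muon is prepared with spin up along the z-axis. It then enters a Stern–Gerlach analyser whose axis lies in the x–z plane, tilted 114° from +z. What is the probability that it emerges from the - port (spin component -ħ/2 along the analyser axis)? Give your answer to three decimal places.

For spin-½, the probability of finding spin-up along an axis at angle θ to the initial spin direction is cos²(θ/2); spin-down is sin²(θ/2).
θ = 114°, so P = sin²(57°) ≈ 0.703.

0.703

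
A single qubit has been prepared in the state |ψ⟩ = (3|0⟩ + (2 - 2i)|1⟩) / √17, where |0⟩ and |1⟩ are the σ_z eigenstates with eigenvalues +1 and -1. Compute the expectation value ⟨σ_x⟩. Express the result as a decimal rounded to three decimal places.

0.706

⟨σ_x⟩ = 2 Re(a* b)/(|a|²+|b|²) with a = 3, b = (2 - 2i).
a* b = (6 - 6i), so ⟨σ_x⟩ = 12/17.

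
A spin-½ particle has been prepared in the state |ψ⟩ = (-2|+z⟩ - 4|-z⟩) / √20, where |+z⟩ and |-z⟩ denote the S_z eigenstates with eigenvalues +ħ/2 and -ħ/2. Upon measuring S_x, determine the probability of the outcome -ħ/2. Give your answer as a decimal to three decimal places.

|-x⟩ = (|+z⟩ - |-z⟩)/√2, so ⟨-x|ψ⟩ = (2) / (√2·√20).
P = |2|² / 40 = 4/40.

0.100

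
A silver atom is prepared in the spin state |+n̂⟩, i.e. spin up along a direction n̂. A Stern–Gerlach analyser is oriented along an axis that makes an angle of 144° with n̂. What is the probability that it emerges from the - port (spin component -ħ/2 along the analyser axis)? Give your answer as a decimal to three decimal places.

0.905

For spin-½, the probability of finding spin-up along an axis at angle θ to the initial spin direction is cos²(θ/2); spin-down is sin²(θ/2).
θ = 144°, so P = sin²(72°) ≈ 0.905.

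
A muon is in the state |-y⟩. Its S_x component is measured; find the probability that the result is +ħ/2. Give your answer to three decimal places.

In the S_z basis, |-y⟩ = (|+z⟩ - i|-z⟩)/√2 and |+x⟩ = (|+z⟩ + |-z⟩)/√2.
|⟨+x|-y⟩|² = 1/2.

0.500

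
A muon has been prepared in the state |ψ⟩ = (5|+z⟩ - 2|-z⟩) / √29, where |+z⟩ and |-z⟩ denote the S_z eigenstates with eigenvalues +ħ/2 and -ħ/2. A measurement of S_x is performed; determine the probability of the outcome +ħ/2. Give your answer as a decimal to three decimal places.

0.155

|+x⟩ = (|+z⟩ + |-z⟩)/√2, so ⟨+x|ψ⟩ = (3) / (√2·√29).
P = |3|² / 58 = 9/58.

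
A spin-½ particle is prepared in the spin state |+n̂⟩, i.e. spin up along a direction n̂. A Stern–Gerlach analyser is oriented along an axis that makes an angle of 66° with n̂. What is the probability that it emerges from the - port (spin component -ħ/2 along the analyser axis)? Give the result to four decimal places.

For spin-½, the probability of finding spin-up along an axis at angle θ to the initial spin direction is cos²(θ/2); spin-down is sin²(θ/2).
θ = 66°, so P = sin²(33°) ≈ 0.2966.

0.2966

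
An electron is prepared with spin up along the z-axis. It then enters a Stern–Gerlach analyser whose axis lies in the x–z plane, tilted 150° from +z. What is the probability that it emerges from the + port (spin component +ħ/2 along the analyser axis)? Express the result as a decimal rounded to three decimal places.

0.067

For spin-½, the probability of finding spin-up along an axis at angle θ to the initial spin direction is cos²(θ/2); spin-down is sin²(θ/2).
θ = 150°, so P = cos²(75°) ≈ 0.067.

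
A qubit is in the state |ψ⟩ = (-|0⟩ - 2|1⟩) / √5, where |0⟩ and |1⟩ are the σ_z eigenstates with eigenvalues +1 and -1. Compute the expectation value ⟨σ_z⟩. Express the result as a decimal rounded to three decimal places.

⟨σ_z⟩ = |a|² - |b|² divided by |a|²+|b|², with a, b the |0⟩, |1⟩ amplitudes.
= (1 - 4)/5 = -3/5.

-0.600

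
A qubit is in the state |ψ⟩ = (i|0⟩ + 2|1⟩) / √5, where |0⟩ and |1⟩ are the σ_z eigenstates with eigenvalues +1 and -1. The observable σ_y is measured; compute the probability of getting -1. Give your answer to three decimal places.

|-y⟩ = (|0⟩ - i|1⟩)/√2, so ⟨-y|ψ⟩ = (3i) / (√2·√5).
P = |3i|² / 10 = 9/10.

0.900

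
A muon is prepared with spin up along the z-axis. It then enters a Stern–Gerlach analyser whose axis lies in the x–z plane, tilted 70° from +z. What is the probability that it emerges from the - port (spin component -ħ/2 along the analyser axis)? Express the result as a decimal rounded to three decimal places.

0.329

For spin-½, the probability of finding spin-up along an axis at angle θ to the initial spin direction is cos²(θ/2); spin-down is sin²(θ/2).
θ = 70°, so P = sin²(35°) ≈ 0.329.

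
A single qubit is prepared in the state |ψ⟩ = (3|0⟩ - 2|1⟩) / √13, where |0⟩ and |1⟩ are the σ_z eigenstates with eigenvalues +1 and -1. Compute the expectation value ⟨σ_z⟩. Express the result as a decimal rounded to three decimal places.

0.385

⟨σ_z⟩ = |a|² - |b|² divided by |a|²+|b|², with a, b the |0⟩, |1⟩ amplitudes.
= (9 - 4)/13 = 5/13.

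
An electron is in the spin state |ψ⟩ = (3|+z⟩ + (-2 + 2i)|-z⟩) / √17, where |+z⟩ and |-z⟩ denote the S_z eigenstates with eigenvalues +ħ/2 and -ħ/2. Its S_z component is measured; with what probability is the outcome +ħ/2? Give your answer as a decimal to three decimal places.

The +ħ/2 outcome corresponds to |+z⟩. Its amplitude in |ψ⟩ is 3/√17.
P = |3|² / 17 = 9/17.

0.529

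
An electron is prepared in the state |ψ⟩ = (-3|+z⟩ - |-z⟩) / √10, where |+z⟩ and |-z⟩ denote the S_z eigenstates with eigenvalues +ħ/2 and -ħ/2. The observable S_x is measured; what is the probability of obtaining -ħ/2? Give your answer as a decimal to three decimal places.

0.200

|-x⟩ = (|+z⟩ - |-z⟩)/√2, so ⟨-x|ψ⟩ = (-2) / (√2·√10).
P = |-2|² / 20 = 4/20.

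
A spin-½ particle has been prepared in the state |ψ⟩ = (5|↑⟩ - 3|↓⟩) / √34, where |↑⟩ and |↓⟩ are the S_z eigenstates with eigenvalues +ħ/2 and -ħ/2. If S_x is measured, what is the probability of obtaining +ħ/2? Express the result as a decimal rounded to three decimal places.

|+x⟩ = (|↑⟩ + |↓⟩)/√2, so ⟨+x|ψ⟩ = (2) / (√2·√34).
P = |2|² / 68 = 4/68.

0.059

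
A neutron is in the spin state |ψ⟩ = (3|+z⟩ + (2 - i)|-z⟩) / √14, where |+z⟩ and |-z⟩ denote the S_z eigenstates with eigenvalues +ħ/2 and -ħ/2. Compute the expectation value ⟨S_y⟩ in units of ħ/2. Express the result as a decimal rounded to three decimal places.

-0.429

⟨σ_y⟩ = 2 Im(a* b)/(|a|²+|b|²) with a = 3, b = (2 - i).
a* b = (6 - 3i), so ⟨σ_y⟩ = -6/14.
⟨S_y⟩ = (ħ/2)·⟨σ_y⟩.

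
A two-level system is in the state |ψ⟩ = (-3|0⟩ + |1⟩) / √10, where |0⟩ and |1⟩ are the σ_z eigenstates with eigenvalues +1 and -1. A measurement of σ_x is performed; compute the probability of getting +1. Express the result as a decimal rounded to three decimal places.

|+x⟩ = (|0⟩ + |1⟩)/√2, so ⟨+x|ψ⟩ = (-2) / (√2·√10).
P = |-2|² / 20 = 4/20.

0.200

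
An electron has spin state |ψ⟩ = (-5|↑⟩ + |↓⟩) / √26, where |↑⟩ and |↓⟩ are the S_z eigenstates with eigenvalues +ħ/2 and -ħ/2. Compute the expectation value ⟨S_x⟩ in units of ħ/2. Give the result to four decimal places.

⟨σ_x⟩ = 2 Re(a* b)/(|a|²+|b|²) with a = -5, b = 1.
a* b = -5, so ⟨σ_x⟩ = -10/26.
⟨S_x⟩ = (ħ/2)·⟨σ_x⟩.

-0.3846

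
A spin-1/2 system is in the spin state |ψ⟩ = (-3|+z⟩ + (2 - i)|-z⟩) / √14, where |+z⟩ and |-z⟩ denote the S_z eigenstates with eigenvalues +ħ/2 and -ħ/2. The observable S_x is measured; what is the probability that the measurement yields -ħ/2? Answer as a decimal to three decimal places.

|-x⟩ = (|+z⟩ - |-z⟩)/√2, so ⟨-x|ψ⟩ = (-5 + i) / (√2·√14).
P = |-5 + i|² / 28 = 26/28.

0.929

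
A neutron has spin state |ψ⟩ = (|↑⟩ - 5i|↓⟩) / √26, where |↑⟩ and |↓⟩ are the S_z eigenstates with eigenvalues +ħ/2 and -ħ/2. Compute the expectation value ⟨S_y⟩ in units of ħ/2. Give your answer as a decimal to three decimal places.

-0.385

⟨σ_y⟩ = 2 Im(a* b)/(|a|²+|b|²) with a = 1, b = -5i.
a* b = -5i, so ⟨σ_y⟩ = -10/26.
⟨S_y⟩ = (ħ/2)·⟨σ_y⟩.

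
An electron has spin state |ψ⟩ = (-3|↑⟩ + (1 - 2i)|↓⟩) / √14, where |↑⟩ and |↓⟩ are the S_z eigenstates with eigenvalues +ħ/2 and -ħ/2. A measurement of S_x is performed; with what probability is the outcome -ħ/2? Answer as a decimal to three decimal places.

|-x⟩ = (|↑⟩ - |↓⟩)/√2, so ⟨-x|ψ⟩ = (-4 + 2i) / (√2·√14).
P = |-4 + 2i|² / 28 = 20/28.

0.714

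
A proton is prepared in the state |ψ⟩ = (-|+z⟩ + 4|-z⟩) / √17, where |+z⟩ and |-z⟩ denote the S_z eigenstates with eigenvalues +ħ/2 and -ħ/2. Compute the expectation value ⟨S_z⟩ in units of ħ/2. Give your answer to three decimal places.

⟨σ_z⟩ = |a|² - |b|² divided by |a|²+|b|², with a, b the |+z⟩, |-z⟩ amplitudes.
= (1 - 16)/17 = -15/17.
⟨S_z⟩ = (ħ/2)·⟨σ_z⟩.

-0.882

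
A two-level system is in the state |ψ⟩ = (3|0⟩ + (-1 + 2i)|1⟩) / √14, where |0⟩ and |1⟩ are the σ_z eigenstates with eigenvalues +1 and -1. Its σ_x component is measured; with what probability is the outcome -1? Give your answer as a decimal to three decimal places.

|-x⟩ = (|0⟩ - |1⟩)/√2, so ⟨-x|ψ⟩ = (4 - 2i) / (√2·√14).
P = |4 - 2i|² / 28 = 20/28.

0.714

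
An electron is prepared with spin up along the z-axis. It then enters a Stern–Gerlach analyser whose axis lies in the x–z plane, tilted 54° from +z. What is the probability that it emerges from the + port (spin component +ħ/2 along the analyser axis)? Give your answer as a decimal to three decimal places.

0.794

For spin-½, the probability of finding spin-up along an axis at angle θ to the initial spin direction is cos²(θ/2); spin-down is sin²(θ/2).
θ = 54°, so P = cos²(27°) ≈ 0.794.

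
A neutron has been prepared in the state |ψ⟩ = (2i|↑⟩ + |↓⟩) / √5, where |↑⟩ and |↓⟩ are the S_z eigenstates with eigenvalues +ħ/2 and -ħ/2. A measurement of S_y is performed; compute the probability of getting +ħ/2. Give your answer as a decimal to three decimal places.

0.100

|+y⟩ = (|↑⟩ + i|↓⟩)/√2, so ⟨+y|ψ⟩ = (i) / (√2·√5).
P = |i|² / 10 = 1/10.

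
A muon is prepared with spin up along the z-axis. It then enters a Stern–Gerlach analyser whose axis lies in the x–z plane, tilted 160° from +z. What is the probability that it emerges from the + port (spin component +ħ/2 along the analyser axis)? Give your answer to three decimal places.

For spin-½, the probability of finding spin-up along an axis at angle θ to the initial spin direction is cos²(θ/2); spin-down is sin²(θ/2).
θ = 160°, so P = cos²(80°) ≈ 0.030.

0.030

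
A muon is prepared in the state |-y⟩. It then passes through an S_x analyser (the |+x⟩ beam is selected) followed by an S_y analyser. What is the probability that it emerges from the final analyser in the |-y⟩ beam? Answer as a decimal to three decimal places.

First analyser (S_x): from |-y⟩, P(|+x⟩) = 1/2.
After stage 1 the state is |+x⟩; P(|-y⟩) = |⟨-y|+x⟩|² = 1/2.
Joint probability = 1/2 × 1/2 = 0.250.

0.250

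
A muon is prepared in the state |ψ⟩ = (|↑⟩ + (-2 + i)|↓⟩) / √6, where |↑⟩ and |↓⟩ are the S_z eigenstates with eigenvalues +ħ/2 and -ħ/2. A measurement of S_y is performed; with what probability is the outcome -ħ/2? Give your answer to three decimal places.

0.333

|-y⟩ = (|↑⟩ - i|↓⟩)/√2, so ⟨-y|ψ⟩ = (-2i) / (√2·√6).
P = |-2i|² / 12 = 4/12.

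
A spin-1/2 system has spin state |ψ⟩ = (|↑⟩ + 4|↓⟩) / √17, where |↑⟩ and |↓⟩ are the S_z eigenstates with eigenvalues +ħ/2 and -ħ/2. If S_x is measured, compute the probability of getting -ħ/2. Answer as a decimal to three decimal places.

0.265

|-x⟩ = (|↑⟩ - |↓⟩)/√2, so ⟨-x|ψ⟩ = (-3) / (√2·√17).
P = |-3|² / 34 = 9/34.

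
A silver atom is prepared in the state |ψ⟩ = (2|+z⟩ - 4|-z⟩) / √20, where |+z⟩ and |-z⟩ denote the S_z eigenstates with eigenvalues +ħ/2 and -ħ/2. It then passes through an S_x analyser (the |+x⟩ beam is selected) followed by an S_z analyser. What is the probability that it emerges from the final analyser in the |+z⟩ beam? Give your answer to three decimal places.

First analyser (S_x): P(|+x⟩) = |⟨+x|ψ⟩|² = 4/40.
After stage 1 the state is |+x⟩; P(|+z⟩) = |⟨+z|+x⟩|² = 1/2.
Joint probability = 4/40 × 1/2 = 0.050.

0.050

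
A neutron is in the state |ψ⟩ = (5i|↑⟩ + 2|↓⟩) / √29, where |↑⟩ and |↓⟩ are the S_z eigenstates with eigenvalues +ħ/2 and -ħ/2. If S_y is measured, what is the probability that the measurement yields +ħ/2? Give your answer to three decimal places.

0.155

|+y⟩ = (|↑⟩ + i|↓⟩)/√2, so ⟨+y|ψ⟩ = (3i) / (√2·√29).
P = |3i|² / 58 = 9/58.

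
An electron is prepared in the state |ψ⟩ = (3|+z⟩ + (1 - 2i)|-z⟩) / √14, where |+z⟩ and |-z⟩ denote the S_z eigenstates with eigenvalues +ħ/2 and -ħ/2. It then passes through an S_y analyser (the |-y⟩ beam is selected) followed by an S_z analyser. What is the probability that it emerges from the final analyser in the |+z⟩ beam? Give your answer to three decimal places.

0.464

First analyser (S_y): P(|-y⟩) = |⟨-y|ψ⟩|² = 26/28.
After stage 1 the state is |-y⟩; P(|+z⟩) = |⟨+z|-y⟩|² = 1/2.
Joint probability = 26/28 × 1/2 = 0.464.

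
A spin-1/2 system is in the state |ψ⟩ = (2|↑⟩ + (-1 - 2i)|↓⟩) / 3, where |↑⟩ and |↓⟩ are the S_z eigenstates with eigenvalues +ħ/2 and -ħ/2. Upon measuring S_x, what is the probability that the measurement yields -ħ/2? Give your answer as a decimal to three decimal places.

0.722

|-x⟩ = (|↑⟩ - |↓⟩)/√2, so ⟨-x|ψ⟩ = (3 + 2i) / (√2·3).
P = |3 + 2i|² / 18 = 13/18.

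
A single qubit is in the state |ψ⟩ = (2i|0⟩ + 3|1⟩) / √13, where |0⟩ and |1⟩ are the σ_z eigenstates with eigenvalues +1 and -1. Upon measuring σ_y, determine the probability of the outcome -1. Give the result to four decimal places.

0.9615

|-y⟩ = (|0⟩ - i|1⟩)/√2, so ⟨-y|ψ⟩ = (5i) / (√2·√13).
P = |5i|² / 26 = 25/26.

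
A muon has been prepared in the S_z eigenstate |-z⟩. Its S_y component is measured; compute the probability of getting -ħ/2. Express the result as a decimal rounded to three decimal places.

0.500

In the S_z basis, |-z⟩ = |-z⟩ and |-y⟩ = (|+z⟩ - i|-z⟩)/√2.
|⟨-y|-z⟩|² = 1/2.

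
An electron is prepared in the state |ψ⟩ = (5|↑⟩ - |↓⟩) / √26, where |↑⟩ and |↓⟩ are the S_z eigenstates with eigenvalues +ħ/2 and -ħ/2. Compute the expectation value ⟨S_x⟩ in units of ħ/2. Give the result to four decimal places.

⟨σ_x⟩ = 2 Re(a* b)/(|a|²+|b|²) with a = 5, b = -1.
a* b = -5, so ⟨σ_x⟩ = -10/26.
⟨S_x⟩ = (ħ/2)·⟨σ_x⟩.

-0.3846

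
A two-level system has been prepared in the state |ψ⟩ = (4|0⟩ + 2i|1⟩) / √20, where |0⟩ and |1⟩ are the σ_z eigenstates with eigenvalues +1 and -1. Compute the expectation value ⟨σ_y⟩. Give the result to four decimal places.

0.8000

⟨σ_y⟩ = 2 Im(a* b)/(|a|²+|b|²) with a = 4, b = 2i.
a* b = 8i, so ⟨σ_y⟩ = 16/20.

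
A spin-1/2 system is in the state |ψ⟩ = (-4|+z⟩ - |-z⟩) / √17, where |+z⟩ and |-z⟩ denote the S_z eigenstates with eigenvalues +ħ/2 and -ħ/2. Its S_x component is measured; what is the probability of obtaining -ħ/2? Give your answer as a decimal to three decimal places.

0.265

|-x⟩ = (|+z⟩ - |-z⟩)/√2, so ⟨-x|ψ⟩ = (-3) / (√2·√17).
P = |-3|² / 34 = 9/34.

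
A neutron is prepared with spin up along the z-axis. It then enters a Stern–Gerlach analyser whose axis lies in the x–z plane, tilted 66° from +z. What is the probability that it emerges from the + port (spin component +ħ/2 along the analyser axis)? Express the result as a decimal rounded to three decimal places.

0.703

For spin-½, the probability of finding spin-up along an axis at angle θ to the initial spin direction is cos²(θ/2); spin-down is sin²(θ/2).
θ = 66°, so P = cos²(33°) ≈ 0.703.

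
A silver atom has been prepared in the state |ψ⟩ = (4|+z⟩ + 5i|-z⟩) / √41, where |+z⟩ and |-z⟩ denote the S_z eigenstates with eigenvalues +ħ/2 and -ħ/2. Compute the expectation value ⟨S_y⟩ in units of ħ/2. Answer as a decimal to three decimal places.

0.976

⟨σ_y⟩ = 2 Im(a* b)/(|a|²+|b|²) with a = 4, b = 5i.
a* b = 20i, so ⟨σ_y⟩ = 40/41.
⟨S_y⟩ = (ħ/2)·⟨σ_y⟩.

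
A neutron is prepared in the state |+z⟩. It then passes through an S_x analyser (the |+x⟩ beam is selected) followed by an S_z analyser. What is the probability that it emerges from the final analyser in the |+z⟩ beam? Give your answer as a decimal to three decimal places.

First analyser (S_x): from |+z⟩, P(|+x⟩) = 1/2.
After stage 1 the state is |+x⟩; P(|+z⟩) = |⟨+z|+x⟩|² = 1/2.
Joint probability = 1/2 × 1/2 = 0.250.

0.250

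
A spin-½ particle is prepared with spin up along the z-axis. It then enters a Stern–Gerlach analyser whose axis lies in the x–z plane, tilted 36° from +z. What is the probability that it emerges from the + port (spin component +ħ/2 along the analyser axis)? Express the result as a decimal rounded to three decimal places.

0.905

For spin-½, the probability of finding spin-up along an axis at angle θ to the initial spin direction is cos²(θ/2); spin-down is sin²(θ/2).
θ = 36°, so P = cos²(18°) ≈ 0.905.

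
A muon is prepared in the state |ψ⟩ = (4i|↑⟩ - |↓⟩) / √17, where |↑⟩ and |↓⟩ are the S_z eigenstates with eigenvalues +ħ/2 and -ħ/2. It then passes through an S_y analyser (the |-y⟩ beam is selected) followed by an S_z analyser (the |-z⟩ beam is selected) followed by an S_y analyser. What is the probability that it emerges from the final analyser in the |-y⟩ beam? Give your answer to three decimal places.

First analyser (S_y): P(|-y⟩) = |⟨-y|ψ⟩|² = 9/34.
After stage 1 the state is |-y⟩; P(|-z⟩) = |⟨-z|-y⟩|² = 1/2.
After stage 2 the state is |-z⟩; P(|-y⟩) = |⟨-y|-z⟩|² = 1/2.
Joint probability = 9/34 × 1/2 × 1/2 = 0.066.

0.066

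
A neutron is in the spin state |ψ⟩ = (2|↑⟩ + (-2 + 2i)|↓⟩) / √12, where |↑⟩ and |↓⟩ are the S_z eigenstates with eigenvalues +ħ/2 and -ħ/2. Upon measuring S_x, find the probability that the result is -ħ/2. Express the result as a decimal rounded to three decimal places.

0.833

|-x⟩ = (|↑⟩ - |↓⟩)/√2, so ⟨-x|ψ⟩ = (4 - 2i) / (√2·√12).
P = |4 - 2i|² / 24 = 20/24.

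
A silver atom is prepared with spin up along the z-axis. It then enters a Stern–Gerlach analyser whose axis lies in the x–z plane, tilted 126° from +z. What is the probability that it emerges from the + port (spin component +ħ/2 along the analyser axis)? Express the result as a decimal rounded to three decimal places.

0.206

For spin-½, the probability of finding spin-up along an axis at angle θ to the initial spin direction is cos²(θ/2); spin-down is sin²(θ/2).
θ = 126°, so P = cos²(63°) ≈ 0.206.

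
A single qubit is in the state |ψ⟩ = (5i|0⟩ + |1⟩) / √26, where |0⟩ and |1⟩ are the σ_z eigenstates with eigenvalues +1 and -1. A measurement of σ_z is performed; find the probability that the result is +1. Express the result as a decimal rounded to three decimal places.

0.962

The +1 outcome corresponds to |0⟩. Its amplitude in |ψ⟩ is 5i/√26.
P = |5i|² / 26 = 25/26.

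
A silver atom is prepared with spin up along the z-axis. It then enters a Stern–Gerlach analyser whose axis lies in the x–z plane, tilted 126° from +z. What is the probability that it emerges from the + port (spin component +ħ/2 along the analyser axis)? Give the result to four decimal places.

0.2061

For spin-½, the probability of finding spin-up along an axis at angle θ to the initial spin direction is cos²(θ/2); spin-down is sin²(θ/2).
θ = 126°, so P = cos²(63°) ≈ 0.2061.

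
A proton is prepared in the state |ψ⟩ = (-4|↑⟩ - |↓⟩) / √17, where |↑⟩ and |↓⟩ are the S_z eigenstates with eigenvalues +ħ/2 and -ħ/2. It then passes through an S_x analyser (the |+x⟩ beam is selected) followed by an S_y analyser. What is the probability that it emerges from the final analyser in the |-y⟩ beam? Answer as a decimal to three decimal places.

0.368

First analyser (S_x): P(|+x⟩) = |⟨+x|ψ⟩|² = 25/34.
After stage 1 the state is |+x⟩; P(|-y⟩) = |⟨-y|+x⟩|² = 1/2.
Joint probability = 25/34 × 1/2 = 0.368.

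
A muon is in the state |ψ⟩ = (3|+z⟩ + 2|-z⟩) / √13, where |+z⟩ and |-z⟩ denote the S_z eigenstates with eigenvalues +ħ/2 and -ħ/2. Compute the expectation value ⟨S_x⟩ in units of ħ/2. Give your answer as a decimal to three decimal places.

0.923

⟨σ_x⟩ = 2 Re(a* b)/(|a|²+|b|²) with a = 3, b = 2.
a* b = 6, so ⟨σ_x⟩ = 12/13.
⟨S_x⟩ = (ħ/2)·⟨σ_x⟩.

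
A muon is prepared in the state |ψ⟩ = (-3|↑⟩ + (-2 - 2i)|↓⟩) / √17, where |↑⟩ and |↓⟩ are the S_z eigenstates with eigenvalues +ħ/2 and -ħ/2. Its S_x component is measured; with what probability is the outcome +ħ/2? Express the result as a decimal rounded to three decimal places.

0.853

|+x⟩ = (|↑⟩ + |↓⟩)/√2, so ⟨+x|ψ⟩ = (-5 - 2i) / (√2·√17).
P = |-5 - 2i|² / 34 = 29/34.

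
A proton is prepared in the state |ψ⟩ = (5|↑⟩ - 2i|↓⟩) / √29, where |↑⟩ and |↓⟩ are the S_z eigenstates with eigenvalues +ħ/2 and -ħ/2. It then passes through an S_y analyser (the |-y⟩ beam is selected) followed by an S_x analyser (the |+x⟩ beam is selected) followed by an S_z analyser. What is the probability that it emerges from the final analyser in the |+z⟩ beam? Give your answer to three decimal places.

First analyser (S_y): P(|-y⟩) = |⟨-y|ψ⟩|² = 49/58.
After stage 1 the state is |-y⟩; P(|+x⟩) = |⟨+x|-y⟩|² = 1/2.
After stage 2 the state is |+x⟩; P(|+z⟩) = |⟨+z|+x⟩|² = 1/2.
Joint probability = 49/58 × 1/2 × 1/2 = 0.211.

0.211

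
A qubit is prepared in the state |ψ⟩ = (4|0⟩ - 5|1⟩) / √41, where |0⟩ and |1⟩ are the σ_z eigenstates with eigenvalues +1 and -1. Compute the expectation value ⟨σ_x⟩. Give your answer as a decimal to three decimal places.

-0.976

⟨σ_x⟩ = 2 Re(a* b)/(|a|²+|b|²) with a = 4, b = -5.
a* b = -20, so ⟨σ_x⟩ = -40/41.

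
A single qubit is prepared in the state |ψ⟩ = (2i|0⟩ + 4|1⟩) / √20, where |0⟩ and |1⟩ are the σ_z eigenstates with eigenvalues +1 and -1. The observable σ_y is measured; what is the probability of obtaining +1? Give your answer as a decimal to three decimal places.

|+y⟩ = (|0⟩ + i|1⟩)/√2, so ⟨+y|ψ⟩ = (-2i) / (√2·√20).
P = |-2i|² / 40 = 4/40.

0.100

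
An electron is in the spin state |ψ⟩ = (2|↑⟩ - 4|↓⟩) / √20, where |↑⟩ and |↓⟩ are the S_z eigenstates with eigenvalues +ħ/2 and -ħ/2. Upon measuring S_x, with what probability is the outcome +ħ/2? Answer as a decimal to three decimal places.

0.100

|+x⟩ = (|↑⟩ + |↓⟩)/√2, so ⟨+x|ψ⟩ = (-2) / (√2·√20).
P = |-2|² / 40 = 4/40.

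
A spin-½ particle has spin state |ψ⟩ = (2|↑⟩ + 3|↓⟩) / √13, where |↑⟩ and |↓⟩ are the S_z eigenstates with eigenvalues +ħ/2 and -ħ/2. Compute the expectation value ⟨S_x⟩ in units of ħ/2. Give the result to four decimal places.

0.9231

⟨σ_x⟩ = 2 Re(a* b)/(|a|²+|b|²) with a = 2, b = 3.
a* b = 6, so ⟨σ_x⟩ = 12/13.
⟨S_x⟩ = (ħ/2)·⟨σ_x⟩.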